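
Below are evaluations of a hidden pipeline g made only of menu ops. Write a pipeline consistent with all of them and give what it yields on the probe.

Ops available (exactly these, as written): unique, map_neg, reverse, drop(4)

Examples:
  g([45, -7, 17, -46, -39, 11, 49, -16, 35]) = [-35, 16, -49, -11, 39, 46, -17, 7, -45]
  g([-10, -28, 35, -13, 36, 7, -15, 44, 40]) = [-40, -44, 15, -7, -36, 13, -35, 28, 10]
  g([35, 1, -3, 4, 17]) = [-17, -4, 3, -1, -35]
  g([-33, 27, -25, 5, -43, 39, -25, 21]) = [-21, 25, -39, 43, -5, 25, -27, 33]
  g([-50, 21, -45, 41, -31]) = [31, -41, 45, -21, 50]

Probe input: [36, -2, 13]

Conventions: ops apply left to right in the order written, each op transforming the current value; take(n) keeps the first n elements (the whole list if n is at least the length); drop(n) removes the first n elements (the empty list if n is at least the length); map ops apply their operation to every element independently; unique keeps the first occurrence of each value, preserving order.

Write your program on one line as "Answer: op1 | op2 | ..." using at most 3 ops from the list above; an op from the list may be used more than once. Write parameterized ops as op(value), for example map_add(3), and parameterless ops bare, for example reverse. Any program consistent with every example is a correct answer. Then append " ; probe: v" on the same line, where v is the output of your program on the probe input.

reverse | map_neg ; probe: [-13, 2, -36]

Check, running the answer program on each example:
  [45, -7, 17, -46, -39, 11, 49, -16, 35] -> [35, -16, 49, 11, -39, -46, 17, -7, 45] -> [-35, 16, -49, -11, 39, 46, -17, 7, -45]
  [-10, -28, 35, -13, 36, 7, -15, 44, 40] -> [40, 44, -15, 7, 36, -13, 35, -28, -10] -> [-40, -44, 15, -7, -36, 13, -35, 28, 10]
  [35, 1, -3, 4, 17] -> [17, 4, -3, 1, 35] -> [-17, -4, 3, -1, -35]
  [-33, 27, -25, 5, -43, 39, -25, 21] -> [21, -25, 39, -43, 5, -25, 27, -33] -> [-21, 25, -39, 43, -5, 25, -27, 33]
  [-50, 21, -45, 41, -31] -> [-31, 41, -45, 21, -50] -> [31, -41, 45, -21, 50]
  probe: [36, -2, 13] -> [13, -2, 36] -> [-13, 2, -36]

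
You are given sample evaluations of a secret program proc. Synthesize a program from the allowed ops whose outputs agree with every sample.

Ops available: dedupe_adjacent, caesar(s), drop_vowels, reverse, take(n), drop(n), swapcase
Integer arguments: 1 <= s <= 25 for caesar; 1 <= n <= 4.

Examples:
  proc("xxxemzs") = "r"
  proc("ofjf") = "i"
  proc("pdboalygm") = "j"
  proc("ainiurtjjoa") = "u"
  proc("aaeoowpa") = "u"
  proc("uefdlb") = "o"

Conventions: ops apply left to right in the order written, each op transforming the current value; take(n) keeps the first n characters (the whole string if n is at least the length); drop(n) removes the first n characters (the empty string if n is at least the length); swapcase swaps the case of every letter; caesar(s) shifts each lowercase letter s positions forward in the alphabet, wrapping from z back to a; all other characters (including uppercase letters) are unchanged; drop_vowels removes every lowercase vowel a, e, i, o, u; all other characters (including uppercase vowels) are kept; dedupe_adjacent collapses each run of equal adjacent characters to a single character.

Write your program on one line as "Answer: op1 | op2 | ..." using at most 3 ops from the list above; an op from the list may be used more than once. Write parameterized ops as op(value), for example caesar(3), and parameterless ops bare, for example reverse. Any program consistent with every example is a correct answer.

caesar(20) | take(1)

Check, running the answer program on each example:
  "xxxemzs" -> "rrrygtm" -> "r"
  "ofjf" -> "izdz" -> "i"
  "pdboalygm" -> "jxviufsag" -> "j"
  "ainiurtjjoa" -> "uchcolnddiu" -> "u"
  "aaeoowpa" -> "uuyiiqju" -> "u"
  "uefdlb" -> "oyzxfv" -> "o"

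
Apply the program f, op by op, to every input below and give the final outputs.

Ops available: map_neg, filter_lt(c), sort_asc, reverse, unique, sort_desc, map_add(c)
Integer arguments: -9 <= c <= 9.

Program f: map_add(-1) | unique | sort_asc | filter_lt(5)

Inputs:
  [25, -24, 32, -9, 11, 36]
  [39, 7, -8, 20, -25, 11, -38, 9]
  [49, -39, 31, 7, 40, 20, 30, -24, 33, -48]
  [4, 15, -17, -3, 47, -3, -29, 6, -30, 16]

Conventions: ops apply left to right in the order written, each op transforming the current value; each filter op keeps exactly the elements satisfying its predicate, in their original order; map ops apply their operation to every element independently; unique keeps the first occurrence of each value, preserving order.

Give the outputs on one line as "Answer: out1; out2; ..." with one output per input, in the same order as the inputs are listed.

[-25, -10]; [-39, -26, -9]; [-49, -40, -25]; [-31, -30, -18, -4, 3]

Execution, op by op:
  [25, -24, 32, -9, 11, 36] -> [24, -25, 31, -10, 10, 35] -> [24, -25, 31, -10, 10, 35] -> [-25, -10, 10, 24, 31, 35] -> [-25, -10]
  [39, 7, -8, 20, -25, 11, -38, 9] -> [38, 6, -9, 19, -26, 10, -39, 8] -> [38, 6, -9, 19, -26, 10, -39, 8] -> [-39, -26, -9, 6, 8, 10, 19, 38] -> [-39, -26, -9]
  [49, -39, 31, 7, 40, 20, 30, -24, 33, -48] -> [48, -40, 30, 6, 39, 19, 29, -25, 32, -49] -> [48, -40, 30, 6, 39, 19, 29, -25, 32, -49] -> [-49, -40, -25, 6, 19, 29, 30, 32, 39, 48] -> [-49, -40, -25]
  [4, 15, -17, -3, 47, -3, -29, 6, -30, 16] -> [3, 14, -18, -4, 46, -4, -30, 5, -31, 15] -> [3, 14, -18, -4, 46, -30, 5, -31, 15] -> [-31, -30, -18, -4, 3, 5, 14, 15, 46] -> [-31, -30, -18, -4, 3]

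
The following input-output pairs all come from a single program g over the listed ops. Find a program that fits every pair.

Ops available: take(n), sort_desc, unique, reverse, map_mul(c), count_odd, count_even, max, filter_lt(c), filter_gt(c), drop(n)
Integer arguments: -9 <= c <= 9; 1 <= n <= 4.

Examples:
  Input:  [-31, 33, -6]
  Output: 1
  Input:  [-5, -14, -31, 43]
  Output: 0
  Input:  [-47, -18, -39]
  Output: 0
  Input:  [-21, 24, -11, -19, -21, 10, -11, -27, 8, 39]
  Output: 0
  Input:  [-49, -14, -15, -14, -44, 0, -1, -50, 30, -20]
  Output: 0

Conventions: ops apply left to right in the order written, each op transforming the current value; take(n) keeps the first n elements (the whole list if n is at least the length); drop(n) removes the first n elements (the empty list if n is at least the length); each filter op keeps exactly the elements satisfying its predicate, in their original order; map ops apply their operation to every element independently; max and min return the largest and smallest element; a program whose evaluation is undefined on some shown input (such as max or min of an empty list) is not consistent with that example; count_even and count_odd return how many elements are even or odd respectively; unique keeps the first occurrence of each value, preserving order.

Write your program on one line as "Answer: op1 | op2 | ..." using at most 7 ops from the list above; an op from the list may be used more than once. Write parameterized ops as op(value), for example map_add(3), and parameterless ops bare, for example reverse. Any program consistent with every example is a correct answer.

filter_gt(-7) | map_mul(3) | sort_desc | take(2) | filter_lt(-1) | count_even

Check, running the answer program on each example:
  [-31, 33, -6] -> [33, -6] -> [99, -18] -> [99, -18] -> [99, -18] -> [-18] -> 1
  [-5, -14, -31, 43] -> [-5, 43] -> [-15, 129] -> [129, -15] -> [129, -15] -> [-15] -> 0
  [-47, -18, -39] -> [] -> [] -> [] -> [] -> [] -> 0
  [-21, 24, -11, -19, -21, 10, -11, -27, 8, 39] -> [24, 10, 8, 39] -> [72, 30, 24, 117] -> [117, 72, 30, 24] -> [117, 72] -> [] -> 0
  [-49, -14, -15, -14, -44, 0, -1, -50, 30, -20] -> [0, -1, 30] -> [0, -3, 90] -> [90, 0, -3] -> [90, 0] -> [] -> 0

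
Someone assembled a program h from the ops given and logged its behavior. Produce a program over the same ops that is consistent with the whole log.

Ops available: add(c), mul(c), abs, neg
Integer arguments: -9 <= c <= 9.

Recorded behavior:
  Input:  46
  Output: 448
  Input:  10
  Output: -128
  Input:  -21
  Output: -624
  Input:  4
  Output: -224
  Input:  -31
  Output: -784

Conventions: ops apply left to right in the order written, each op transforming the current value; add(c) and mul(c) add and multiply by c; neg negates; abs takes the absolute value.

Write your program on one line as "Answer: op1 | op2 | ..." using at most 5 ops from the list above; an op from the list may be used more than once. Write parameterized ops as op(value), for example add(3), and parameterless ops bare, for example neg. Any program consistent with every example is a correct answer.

add(-9) | add(-9) | mul(-4) | mul(-4)

Check, running the answer program on each example:
  46 -> 37 -> 28 -> -112 -> 448
  10 -> 1 -> -8 -> 32 -> -128
  -21 -> -30 -> -39 -> 156 -> -624
  4 -> -5 -> -14 -> 56 -> -224
  -31 -> -40 -> -49 -> 196 -> -784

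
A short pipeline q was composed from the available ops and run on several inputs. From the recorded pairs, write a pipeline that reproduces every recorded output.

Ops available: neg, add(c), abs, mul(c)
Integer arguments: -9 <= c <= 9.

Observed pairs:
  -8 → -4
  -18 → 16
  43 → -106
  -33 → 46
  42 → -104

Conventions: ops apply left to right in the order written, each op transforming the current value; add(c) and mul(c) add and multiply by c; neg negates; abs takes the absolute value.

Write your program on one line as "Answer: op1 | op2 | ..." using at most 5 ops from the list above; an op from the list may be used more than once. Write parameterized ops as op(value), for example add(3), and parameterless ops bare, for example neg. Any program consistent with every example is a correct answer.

add(1) | neg | add(-9) | mul(2)

Check, running the answer program on each example:
  -8 -> -7 -> 7 -> -2 -> -4
  -18 -> -17 -> 17 -> 8 -> 16
  43 -> 44 -> -44 -> -53 -> -106
  -33 -> -32 -> 32 -> 23 -> 46
  42 -> 43 -> -43 -> -52 -> -104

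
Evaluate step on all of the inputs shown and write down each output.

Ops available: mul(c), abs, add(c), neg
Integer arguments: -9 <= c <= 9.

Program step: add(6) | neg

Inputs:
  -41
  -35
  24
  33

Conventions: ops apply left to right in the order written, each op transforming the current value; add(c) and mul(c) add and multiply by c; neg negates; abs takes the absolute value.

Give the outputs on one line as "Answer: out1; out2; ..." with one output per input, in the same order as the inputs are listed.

35; 29; -30; -39

Execution, op by op:
  -41 -> -35 -> 35
  -35 -> -29 -> 29
  24 -> 30 -> -30
  33 -> 39 -> -39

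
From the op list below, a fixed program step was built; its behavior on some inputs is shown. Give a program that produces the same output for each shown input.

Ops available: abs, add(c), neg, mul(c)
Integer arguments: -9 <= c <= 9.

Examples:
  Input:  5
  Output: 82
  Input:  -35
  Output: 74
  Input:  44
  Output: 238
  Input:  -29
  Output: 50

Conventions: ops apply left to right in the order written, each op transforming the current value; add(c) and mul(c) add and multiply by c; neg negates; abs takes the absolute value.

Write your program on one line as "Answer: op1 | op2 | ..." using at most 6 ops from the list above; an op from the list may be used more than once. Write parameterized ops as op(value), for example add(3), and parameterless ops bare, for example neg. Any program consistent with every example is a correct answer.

add(7) | add(9) | abs | mul(4) | add(-2)

Check, running the answer program on each example:
  5 -> 12 -> 21 -> 21 -> 84 -> 82
  -35 -> -28 -> -19 -> 19 -> 76 -> 74
  44 -> 51 -> 60 -> 60 -> 240 -> 238
  -29 -> -22 -> -13 -> 13 -> 52 -> 50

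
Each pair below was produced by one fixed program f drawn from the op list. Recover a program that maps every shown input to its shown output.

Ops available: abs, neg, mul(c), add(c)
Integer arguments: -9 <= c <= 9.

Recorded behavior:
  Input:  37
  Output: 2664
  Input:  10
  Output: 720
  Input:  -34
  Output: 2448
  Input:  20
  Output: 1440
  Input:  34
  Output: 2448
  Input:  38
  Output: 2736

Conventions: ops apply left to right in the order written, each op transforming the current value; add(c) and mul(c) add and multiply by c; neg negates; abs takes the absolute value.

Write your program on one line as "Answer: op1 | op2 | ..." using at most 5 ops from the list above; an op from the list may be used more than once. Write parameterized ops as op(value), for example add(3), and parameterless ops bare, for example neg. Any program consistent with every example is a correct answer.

neg | abs | mul(-8) | abs | mul(9)

Check, running the answer program on each example:
  37 -> -37 -> 37 -> -296 -> 296 -> 2664
  10 -> -10 -> 10 -> -80 -> 80 -> 720
  -34 -> 34 -> 34 -> -272 -> 272 -> 2448
  20 -> -20 -> 20 -> -160 -> 160 -> 1440
  34 -> -34 -> 34 -> -272 -> 272 -> 2448
  38 -> -38 -> 38 -> -304 -> 304 -> 2736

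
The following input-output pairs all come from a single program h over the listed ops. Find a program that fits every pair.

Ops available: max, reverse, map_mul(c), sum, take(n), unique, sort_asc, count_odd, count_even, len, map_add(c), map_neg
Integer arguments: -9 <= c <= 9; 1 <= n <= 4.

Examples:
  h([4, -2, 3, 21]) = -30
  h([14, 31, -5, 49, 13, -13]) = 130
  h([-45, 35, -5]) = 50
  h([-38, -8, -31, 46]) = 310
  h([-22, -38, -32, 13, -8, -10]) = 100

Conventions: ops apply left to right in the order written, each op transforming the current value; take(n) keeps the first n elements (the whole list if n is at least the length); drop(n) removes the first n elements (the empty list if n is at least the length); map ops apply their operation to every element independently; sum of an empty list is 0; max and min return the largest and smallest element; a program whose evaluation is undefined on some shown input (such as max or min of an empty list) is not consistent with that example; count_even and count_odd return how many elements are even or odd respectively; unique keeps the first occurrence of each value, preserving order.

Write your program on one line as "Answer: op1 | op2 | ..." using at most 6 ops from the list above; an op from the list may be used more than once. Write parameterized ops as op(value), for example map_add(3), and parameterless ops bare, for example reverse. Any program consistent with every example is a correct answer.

map_mul(-5) | map_mul(2) | reverse | take(3) | take(2) | max

Check, running the answer program on each example:
  [4, -2, 3, 21] -> [-20, 10, -15, -105] -> [-40, 20, -30, -210] -> [-210, -30, 20, -40] -> [-210, -30, 20] -> [-210, -30] -> -30
  [14, 31, -5, 49, 13, -13] -> [-70, -155, 25, -245, -65, 65] -> [-140, -310, 50, -490, -130, 130] -> [130, -130, -490, 50, -310, -140] -> [130, -130, -490] -> [130, -130] -> 130
  [-45, 35, -5] -> [225, -175, 25] -> [450, -350, 50] -> [50, -350, 450] -> [50, -350, 450] -> [50, -350] -> 50
  [-38, -8, -31, 46] -> [190, 40, 155, -230] -> [380, 80, 310, -460] -> [-460, 310, 80, 380] -> [-460, 310, 80] -> [-460, 310] -> 310
  [-22, -38, -32, 13, -8, -10] -> [110, 190, 160, -65, 40, 50] -> [220, 380, 320, -130, 80, 100] -> [100, 80, -130, 320, 380, 220] -> [100, 80, -130] -> [100, 80] -> 100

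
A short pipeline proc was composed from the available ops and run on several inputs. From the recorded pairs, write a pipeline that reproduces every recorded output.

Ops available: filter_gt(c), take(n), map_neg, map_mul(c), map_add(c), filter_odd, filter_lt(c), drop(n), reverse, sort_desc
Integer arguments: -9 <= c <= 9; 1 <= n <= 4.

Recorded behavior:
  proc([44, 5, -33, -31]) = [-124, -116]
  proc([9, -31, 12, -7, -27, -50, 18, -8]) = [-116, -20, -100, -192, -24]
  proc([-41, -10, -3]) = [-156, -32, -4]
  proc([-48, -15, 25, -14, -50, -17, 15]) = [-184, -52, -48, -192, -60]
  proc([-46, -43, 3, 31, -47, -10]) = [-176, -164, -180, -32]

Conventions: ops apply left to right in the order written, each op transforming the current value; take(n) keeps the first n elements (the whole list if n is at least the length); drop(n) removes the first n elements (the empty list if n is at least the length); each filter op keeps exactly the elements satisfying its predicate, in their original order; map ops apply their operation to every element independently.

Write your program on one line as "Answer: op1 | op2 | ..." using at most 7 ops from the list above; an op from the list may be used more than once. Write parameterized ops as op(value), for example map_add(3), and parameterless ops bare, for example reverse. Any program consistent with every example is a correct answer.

map_neg | map_mul(4) | map_add(-7) | map_add(-1) | map_neg | filter_lt(5)

Check, running the answer program on each example:
  [44, 5, -33, -31] -> [-44, -5, 33, 31] -> [-176, -20, 132, 124] -> [-183, -27, 125, 117] -> [-184, -28, 124, 116] -> [184, 28, -124, -116] -> [-124, -116]
  [9, -31, 12, -7, -27, -50, 18, -8] -> [-9, 31, -12, 7, 27, 50, -18, 8] -> [-36, 124, -48, 28, 108, 200, -72, 32] -> [-43, 117, -55, 21, 101, 193, -79, 25] -> [-44, 116, -56, 20, 100, 192, -80, 24] -> [44, -116, 56, -20, -100, -192, 80, -24] -> [-116, -20, -100, -192, -24]
  [-41, -10, -3] -> [41, 10, 3] -> [164, 40, 12] -> [157, 33, 5] -> [156, 32, 4] -> [-156, -32, -4] -> [-156, -32, -4]
  [-48, -15, 25, -14, -50, -17, 15] -> [48, 15, -25, 14, 50, 17, -15] -> [192, 60, -100, 56, 200, 68, -60] -> [185, 53, -107, 49, 193, 61, -67] -> [184, 52, -108, 48, 192, 60, -68] -> [-184, -52, 108, -48, -192, -60, 68] -> [-184, -52, -48, -192, -60]
  [-46, -43, 3, 31, -47, -10] -> [46, 43, -3, -31, 47, 10] -> [184, 172, -12, -124, 188, 40] -> [177, 165, -19, -131, 181, 33] -> [176, 164, -20, -132, 180, 32] -> [-176, -164, 20, 132, -180, -32] -> [-176, -164, -180, -32]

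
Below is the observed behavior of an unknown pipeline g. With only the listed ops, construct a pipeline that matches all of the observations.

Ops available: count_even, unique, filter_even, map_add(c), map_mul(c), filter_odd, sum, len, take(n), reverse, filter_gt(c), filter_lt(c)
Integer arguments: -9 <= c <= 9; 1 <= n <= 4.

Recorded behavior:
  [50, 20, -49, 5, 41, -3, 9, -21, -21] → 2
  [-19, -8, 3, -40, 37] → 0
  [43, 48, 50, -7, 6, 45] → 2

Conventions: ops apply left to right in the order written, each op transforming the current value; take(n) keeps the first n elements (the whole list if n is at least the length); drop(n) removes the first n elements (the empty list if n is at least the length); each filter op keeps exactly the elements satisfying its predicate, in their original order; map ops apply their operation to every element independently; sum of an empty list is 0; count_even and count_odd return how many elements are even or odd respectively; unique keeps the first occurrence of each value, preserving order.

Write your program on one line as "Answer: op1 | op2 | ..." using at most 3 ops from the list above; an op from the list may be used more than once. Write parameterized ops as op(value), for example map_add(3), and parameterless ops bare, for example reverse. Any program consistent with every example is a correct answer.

take(3) | filter_gt(-6) | count_even

Check, running the answer program on each example:
  [50, 20, -49, 5, 41, -3, 9, -21, -21] -> [50, 20, -49] -> [50, 20] -> 2
  [-19, -8, 3, -40, 37] -> [-19, -8, 3] -> [3] -> 0
  [43, 48, 50, -7, 6, 45] -> [43, 48, 50] -> [43, 48, 50] -> 2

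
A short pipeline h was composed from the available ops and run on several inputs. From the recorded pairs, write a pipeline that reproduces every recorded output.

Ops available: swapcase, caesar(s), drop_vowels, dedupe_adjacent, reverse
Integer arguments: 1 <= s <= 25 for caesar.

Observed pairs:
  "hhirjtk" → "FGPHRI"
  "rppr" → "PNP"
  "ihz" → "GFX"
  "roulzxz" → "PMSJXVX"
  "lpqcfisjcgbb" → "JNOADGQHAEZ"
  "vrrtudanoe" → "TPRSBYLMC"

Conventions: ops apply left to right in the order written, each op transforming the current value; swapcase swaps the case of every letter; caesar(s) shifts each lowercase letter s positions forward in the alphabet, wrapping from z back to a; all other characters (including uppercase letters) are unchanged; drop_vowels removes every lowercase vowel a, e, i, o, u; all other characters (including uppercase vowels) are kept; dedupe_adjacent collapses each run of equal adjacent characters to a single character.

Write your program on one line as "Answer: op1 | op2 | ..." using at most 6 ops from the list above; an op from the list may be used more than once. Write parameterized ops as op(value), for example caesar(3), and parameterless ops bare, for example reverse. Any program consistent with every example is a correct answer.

caesar(24) | reverse | dedupe_adjacent | reverse | swapcase

Check, running the answer program on each example:
  "hhirjtk" -> "ffgphri" -> "irhpgff" -> "irhpgf" -> "fgphri" -> "FGPHRI"
  "rppr" -> "pnnp" -> "pnnp" -> "pnp" -> "pnp" -> "PNP"
  "ihz" -> "gfx" -> "xfg" -> "xfg" -> "gfx" -> "GFX"
  "roulzxz" -> "pmsjxvx" -> "xvxjsmp" -> "xvxjsmp" -> "pmsjxvx" -> "PMSJXVX"
  "lpqcfisjcgbb" -> "jnoadgqhaezz" -> "zzeahqgdaonj" -> "zeahqgdaonj" -> "jnoadgqhaez" -> "JNOADGQHAEZ"
  "vrrtudanoe" -> "tpprsbylmc" -> "cmlybsrppt" -> "cmlybsrpt" -> "tprsbylmc" -> "TPRSBYLMC"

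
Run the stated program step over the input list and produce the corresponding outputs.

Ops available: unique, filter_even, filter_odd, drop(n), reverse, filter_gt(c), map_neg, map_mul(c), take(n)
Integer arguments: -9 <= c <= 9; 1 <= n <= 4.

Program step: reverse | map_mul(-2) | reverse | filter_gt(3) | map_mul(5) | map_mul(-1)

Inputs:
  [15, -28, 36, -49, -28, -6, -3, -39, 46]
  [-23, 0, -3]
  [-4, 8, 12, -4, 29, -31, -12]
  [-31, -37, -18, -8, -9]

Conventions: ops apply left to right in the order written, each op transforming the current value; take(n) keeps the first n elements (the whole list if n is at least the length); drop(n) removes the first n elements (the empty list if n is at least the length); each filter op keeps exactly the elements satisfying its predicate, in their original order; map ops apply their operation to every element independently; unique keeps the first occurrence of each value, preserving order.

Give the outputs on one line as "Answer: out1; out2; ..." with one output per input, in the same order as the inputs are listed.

Execution, op by op:
  [15, -28, 36, -49, -28, -6, -3, -39, 46] -> [46, -39, -3, -6, -28, -49, 36, -28, 15] -> [-92, 78, 6, 12, 56, 98, -72, 56, -30] -> [-30, 56, -72, 98, 56, 12, 6, 78, -92] -> [56, 98, 56, 12, 6, 78] -> [280, 490, 280, 60, 30, 390] -> [-280, -490, -280, -60, -30, -390]
  [-23, 0, -3] -> [-3, 0, -23] -> [6, 0, 46] -> [46, 0, 6] -> [46, 6] -> [230, 30] -> [-230, -30]
  [-4, 8, 12, -4, 29, -31, -12] -> [-12, -31, 29, -4, 12, 8, -4] -> [24, 62, -58, 8, -24, -16, 8] -> [8, -16, -24, 8, -58, 62, 24] -> [8, 8, 62, 24] -> [40, 40, 310, 120] -> [-40, -40, -310, -120]
  [-31, -37, -18, -8, -9] -> [-9, -8, -18, -37, -31] -> [18, 16, 36, 74, 62] -> [62, 74, 36, 16, 18] -> [62, 74, 36, 16, 18] -> [310, 370, 180, 80, 90] -> [-310, -370, -180, -80, -90]

[-280, -490, -280, -60, -30, -390]; [-230, -30]; [-40, -40, -310, -120]; [-310, -370, -180, -80, -90]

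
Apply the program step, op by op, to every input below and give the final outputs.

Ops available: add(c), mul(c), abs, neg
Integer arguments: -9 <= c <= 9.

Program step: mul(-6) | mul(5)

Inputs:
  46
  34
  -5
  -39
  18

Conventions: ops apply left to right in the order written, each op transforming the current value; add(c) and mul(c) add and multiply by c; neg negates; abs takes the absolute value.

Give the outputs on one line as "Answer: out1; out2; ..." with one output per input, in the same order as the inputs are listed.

Execution, op by op:
  46 -> -276 -> -1380
  34 -> -204 -> -1020
  -5 -> 30 -> 150
  -39 -> 234 -> 1170
  18 -> -108 -> -540

-1380; -1020; 150; 1170; -540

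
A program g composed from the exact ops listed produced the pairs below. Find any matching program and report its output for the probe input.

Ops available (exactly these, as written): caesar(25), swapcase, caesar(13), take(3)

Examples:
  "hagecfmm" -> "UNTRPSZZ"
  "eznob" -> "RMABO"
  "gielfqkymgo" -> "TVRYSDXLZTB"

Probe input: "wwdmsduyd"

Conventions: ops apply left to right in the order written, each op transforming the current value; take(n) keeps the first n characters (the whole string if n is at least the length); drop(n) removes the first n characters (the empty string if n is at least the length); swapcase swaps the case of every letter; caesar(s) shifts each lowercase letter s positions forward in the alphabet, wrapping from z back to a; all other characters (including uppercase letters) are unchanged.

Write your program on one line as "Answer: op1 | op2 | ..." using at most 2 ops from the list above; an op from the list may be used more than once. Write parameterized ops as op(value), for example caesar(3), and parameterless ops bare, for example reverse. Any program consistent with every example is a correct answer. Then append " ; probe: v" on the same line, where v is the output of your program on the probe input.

caesar(13) | swapcase ; probe: "JJQZFQHLQ"

Check, running the answer program on each example:
  "hagecfmm" -> "untrpszz" -> "UNTRPSZZ"
  "eznob" -> "rmabo" -> "RMABO"
  "gielfqkymgo" -> "tvrysdxlztb" -> "TVRYSDXLZTB"
  probe: "wwdmsduyd" -> "jjqzfqhlq" -> "JJQZFQHLQ"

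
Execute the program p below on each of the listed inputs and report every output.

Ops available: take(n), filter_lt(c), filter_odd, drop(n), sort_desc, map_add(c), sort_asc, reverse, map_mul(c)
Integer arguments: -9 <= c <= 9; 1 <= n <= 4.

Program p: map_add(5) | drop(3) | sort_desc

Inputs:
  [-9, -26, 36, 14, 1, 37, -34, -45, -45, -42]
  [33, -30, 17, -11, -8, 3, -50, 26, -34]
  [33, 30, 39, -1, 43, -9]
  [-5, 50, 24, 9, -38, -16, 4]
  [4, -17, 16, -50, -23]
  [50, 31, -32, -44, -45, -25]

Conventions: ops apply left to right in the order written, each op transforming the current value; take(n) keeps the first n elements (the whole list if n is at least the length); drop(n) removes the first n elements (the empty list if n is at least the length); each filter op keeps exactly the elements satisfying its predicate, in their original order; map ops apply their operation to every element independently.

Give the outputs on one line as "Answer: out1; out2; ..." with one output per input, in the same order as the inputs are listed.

Execution, op by op:
  [-9, -26, 36, 14, 1, 37, -34, -45, -45, -42] -> [-4, -21, 41, 19, 6, 42, -29, -40, -40, -37] -> [19, 6, 42, -29, -40, -40, -37] -> [42, 19, 6, -29, -37, -40, -40]
  [33, -30, 17, -11, -8, 3, -50, 26, -34] -> [38, -25, 22, -6, -3, 8, -45, 31, -29] -> [-6, -3, 8, -45, 31, -29] -> [31, 8, -3, -6, -29, -45]
  [33, 30, 39, -1, 43, -9] -> [38, 35, 44, 4, 48, -4] -> [4, 48, -4] -> [48, 4, -4]
  [-5, 50, 24, 9, -38, -16, 4] -> [0, 55, 29, 14, -33, -11, 9] -> [14, -33, -11, 9] -> [14, 9, -11, -33]
  [4, -17, 16, -50, -23] -> [9, -12, 21, -45, -18] -> [-45, -18] -> [-18, -45]
  [50, 31, -32, -44, -45, -25] -> [55, 36, -27, -39, -40, -20] -> [-39, -40, -20] -> [-20, -39, -40]

[42, 19, 6, -29, -37, -40, -40]; [31, 8, -3, -6, -29, -45]; [48, 4, -4]; [14, 9, -11, -33]; [-18, -45]; [-20, -39, -40]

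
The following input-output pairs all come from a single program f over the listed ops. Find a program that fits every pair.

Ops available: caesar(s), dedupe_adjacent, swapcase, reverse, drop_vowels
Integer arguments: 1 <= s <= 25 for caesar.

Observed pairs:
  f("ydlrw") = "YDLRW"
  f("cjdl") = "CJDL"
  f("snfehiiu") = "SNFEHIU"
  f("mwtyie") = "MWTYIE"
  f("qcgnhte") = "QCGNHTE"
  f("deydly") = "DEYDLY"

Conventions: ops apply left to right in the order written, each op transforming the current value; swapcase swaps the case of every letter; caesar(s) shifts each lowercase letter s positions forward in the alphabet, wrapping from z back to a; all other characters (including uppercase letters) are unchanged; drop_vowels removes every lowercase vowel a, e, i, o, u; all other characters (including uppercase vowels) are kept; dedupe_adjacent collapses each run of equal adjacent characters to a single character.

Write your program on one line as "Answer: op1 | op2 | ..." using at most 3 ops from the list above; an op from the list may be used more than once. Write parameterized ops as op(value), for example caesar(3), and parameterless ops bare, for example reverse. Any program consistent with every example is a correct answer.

swapcase | dedupe_adjacent

Check, running the answer program on each example:
  "ydlrw" -> "YDLRW" -> "YDLRW"
  "cjdl" -> "CJDL" -> "CJDL"
  "snfehiiu" -> "SNFEHIIU" -> "SNFEHIU"
  "mwtyie" -> "MWTYIE" -> "MWTYIE"
  "qcgnhte" -> "QCGNHTE" -> "QCGNHTE"
  "deydly" -> "DEYDLY" -> "DEYDLY"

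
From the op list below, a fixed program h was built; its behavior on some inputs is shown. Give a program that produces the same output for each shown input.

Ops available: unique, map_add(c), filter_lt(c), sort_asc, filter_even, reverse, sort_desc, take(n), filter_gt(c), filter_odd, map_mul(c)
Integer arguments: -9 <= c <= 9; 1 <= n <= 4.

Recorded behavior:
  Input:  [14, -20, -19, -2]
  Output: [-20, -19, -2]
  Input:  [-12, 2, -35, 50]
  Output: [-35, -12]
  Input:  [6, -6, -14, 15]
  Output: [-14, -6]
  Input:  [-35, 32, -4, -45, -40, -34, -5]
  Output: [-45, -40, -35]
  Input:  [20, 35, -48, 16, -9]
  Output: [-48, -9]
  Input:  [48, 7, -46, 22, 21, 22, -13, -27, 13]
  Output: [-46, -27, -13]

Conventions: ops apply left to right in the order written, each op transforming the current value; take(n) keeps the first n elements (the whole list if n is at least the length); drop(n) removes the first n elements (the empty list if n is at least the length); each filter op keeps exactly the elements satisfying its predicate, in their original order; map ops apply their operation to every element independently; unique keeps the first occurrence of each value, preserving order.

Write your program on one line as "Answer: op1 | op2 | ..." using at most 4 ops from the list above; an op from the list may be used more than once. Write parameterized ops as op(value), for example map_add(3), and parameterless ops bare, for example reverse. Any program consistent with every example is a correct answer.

filter_lt(0) | sort_asc | take(3)

Check, running the answer program on each example:
  [14, -20, -19, -2] -> [-20, -19, -2] -> [-20, -19, -2] -> [-20, -19, -2]
  [-12, 2, -35, 50] -> [-12, -35] -> [-35, -12] -> [-35, -12]
  [6, -6, -14, 15] -> [-6, -14] -> [-14, -6] -> [-14, -6]
  [-35, 32, -4, -45, -40, -34, -5] -> [-35, -4, -45, -40, -34, -5] -> [-45, -40, -35, -34, -5, -4] -> [-45, -40, -35]
  [20, 35, -48, 16, -9] -> [-48, -9] -> [-48, -9] -> [-48, -9]
  [48, 7, -46, 22, 21, 22, -13, -27, 13] -> [-46, -13, -27] -> [-46, -27, -13] -> [-46, -27, -13]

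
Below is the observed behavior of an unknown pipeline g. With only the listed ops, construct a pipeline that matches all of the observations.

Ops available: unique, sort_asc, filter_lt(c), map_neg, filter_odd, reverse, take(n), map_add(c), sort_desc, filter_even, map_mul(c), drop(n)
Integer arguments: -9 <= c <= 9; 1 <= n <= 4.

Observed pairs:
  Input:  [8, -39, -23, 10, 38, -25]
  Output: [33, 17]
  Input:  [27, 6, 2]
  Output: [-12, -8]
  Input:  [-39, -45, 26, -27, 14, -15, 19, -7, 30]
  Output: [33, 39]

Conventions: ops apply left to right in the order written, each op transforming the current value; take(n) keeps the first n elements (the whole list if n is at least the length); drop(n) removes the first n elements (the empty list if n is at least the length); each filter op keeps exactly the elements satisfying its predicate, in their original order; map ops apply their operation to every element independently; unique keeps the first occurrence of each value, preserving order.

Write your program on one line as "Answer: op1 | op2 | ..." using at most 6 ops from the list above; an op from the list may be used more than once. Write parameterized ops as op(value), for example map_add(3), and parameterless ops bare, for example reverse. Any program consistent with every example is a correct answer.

filter_lt(8) | map_add(6) | map_neg | take(3) | take(2)

Check, running the answer program on each example:
  [8, -39, -23, 10, 38, -25] -> [-39, -23, -25] -> [-33, -17, -19] -> [33, 17, 19] -> [33, 17, 19] -> [33, 17]
  [27, 6, 2] -> [6, 2] -> [12, 8] -> [-12, -8] -> [-12, -8] -> [-12, -8]
  [-39, -45, 26, -27, 14, -15, 19, -7, 30] -> [-39, -45, -27, -15, -7] -> [-33, -39, -21, -9, -1] -> [33, 39, 21, 9, 1] -> [33, 39, 21] -> [33, 39]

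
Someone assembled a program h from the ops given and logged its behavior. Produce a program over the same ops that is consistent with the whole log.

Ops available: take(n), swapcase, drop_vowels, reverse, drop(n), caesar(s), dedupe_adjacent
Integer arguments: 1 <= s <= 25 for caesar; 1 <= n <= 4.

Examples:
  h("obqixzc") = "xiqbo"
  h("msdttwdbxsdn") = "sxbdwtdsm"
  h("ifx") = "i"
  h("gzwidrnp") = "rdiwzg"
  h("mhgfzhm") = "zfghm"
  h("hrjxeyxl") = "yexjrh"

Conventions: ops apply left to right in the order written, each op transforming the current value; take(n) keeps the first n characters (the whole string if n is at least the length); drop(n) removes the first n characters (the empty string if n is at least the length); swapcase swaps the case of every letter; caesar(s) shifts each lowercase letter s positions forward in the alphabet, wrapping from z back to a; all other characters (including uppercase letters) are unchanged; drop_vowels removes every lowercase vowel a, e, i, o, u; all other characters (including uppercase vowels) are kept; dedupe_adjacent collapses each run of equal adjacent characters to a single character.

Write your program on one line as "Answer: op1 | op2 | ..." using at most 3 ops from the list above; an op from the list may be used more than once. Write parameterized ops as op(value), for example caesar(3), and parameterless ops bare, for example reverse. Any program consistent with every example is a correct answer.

dedupe_adjacent | reverse | drop(2)

Check, running the answer program on each example:
  "obqixzc" -> "obqixzc" -> "czxiqbo" -> "xiqbo"
  "msdttwdbxsdn" -> "msdtwdbxsdn" -> "ndsxbdwtdsm" -> "sxbdwtdsm"
  "ifx" -> "ifx" -> "xfi" -> "i"
  "gzwidrnp" -> "gzwidrnp" -> "pnrdiwzg" -> "rdiwzg"
  "mhgfzhm" -> "mhgfzhm" -> "mhzfghm" -> "zfghm"
  "hrjxeyxl" -> "hrjxeyxl" -> "lxyexjrh" -> "yexjrh"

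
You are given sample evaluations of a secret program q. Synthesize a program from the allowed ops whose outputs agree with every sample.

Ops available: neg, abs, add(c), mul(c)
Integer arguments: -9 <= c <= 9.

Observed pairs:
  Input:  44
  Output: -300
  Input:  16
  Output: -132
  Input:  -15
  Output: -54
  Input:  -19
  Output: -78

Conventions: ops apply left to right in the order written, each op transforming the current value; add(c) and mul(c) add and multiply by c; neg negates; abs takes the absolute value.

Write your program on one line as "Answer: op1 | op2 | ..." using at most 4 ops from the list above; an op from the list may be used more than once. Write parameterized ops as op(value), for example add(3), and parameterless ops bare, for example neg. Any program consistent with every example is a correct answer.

add(6) | neg | abs | mul(-6)

Check, running the answer program on each example:
  44 -> 50 -> -50 -> 50 -> -300
  16 -> 22 -> -22 -> 22 -> -132
  -15 -> -9 -> 9 -> 9 -> -54
  -19 -> -13 -> 13 -> 13 -> -78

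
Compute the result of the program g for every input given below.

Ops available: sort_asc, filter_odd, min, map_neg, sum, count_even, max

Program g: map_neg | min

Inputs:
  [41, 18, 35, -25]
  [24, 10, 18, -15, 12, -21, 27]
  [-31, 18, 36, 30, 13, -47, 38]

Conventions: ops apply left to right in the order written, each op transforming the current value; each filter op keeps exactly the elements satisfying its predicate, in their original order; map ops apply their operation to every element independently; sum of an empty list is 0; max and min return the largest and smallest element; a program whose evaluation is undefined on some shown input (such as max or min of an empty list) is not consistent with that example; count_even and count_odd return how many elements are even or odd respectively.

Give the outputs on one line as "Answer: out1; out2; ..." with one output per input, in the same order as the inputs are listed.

-41; -27; -38

Execution, op by op:
  [41, 18, 35, -25] -> [-41, -18, -35, 25] -> -41
  [24, 10, 18, -15, 12, -21, 27] -> [-24, -10, -18, 15, -12, 21, -27] -> -27
  [-31, 18, 36, 30, 13, -47, 38] -> [31, -18, -36, -30, -13, 47, -38] -> -38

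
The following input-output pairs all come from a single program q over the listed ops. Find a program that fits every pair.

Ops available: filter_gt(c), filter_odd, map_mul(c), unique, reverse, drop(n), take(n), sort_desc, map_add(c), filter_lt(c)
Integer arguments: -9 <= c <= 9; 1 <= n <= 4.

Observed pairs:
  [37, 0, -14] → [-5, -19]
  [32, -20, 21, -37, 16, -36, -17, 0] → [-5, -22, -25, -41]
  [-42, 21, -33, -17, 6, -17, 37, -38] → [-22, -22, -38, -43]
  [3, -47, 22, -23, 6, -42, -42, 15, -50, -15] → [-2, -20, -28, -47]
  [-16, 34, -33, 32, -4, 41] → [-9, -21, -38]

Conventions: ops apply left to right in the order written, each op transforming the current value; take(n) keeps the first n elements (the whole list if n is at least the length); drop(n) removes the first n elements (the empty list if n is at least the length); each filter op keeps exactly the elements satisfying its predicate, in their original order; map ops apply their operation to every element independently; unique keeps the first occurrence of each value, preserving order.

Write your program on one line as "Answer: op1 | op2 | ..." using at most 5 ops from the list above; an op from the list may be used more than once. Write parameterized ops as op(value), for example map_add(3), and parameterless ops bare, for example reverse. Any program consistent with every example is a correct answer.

sort_desc | filter_lt(6) | take(4) | map_add(-5)

Check, running the answer program on each example:
  [37, 0, -14] -> [37, 0, -14] -> [0, -14] -> [0, -14] -> [-5, -19]
  [32, -20, 21, -37, 16, -36, -17, 0] -> [32, 21, 16, 0, -17, -20, -36, -37] -> [0, -17, -20, -36, -37] -> [0, -17, -20, -36] -> [-5, -22, -25, -41]
  [-42, 21, -33, -17, 6, -17, 37, -38] -> [37, 21, 6, -17, -17, -33, -38, -42] -> [-17, -17, -33, -38, -42] -> [-17, -17, -33, -38] -> [-22, -22, -38, -43]
  [3, -47, 22, -23, 6, -42, -42, 15, -50, -15] -> [22, 15, 6, 3, -15, -23, -42, -42, -47, -50] -> [3, -15, -23, -42, -42, -47, -50] -> [3, -15, -23, -42] -> [-2, -20, -28, -47]
  [-16, 34, -33, 32, -4, 41] -> [41, 34, 32, -4, -16, -33] -> [-4, -16, -33] -> [-4, -16, -33] -> [-9, -21, -38]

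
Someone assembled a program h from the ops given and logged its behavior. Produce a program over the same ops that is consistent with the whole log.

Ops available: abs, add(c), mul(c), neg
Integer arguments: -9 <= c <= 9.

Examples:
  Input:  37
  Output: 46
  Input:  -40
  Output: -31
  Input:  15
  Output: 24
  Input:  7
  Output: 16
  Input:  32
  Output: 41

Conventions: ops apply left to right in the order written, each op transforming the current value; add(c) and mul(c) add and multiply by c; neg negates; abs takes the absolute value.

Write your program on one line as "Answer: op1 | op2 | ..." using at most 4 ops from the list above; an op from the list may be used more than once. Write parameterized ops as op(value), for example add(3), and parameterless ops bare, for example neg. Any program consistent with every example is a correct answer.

neg | add(-9) | neg

Check, running the answer program on each example:
  37 -> -37 -> -46 -> 46
  -40 -> 40 -> 31 -> -31
  15 -> -15 -> -24 -> 24
  7 -> -7 -> -16 -> 16
  32 -> -32 -> -41 -> 41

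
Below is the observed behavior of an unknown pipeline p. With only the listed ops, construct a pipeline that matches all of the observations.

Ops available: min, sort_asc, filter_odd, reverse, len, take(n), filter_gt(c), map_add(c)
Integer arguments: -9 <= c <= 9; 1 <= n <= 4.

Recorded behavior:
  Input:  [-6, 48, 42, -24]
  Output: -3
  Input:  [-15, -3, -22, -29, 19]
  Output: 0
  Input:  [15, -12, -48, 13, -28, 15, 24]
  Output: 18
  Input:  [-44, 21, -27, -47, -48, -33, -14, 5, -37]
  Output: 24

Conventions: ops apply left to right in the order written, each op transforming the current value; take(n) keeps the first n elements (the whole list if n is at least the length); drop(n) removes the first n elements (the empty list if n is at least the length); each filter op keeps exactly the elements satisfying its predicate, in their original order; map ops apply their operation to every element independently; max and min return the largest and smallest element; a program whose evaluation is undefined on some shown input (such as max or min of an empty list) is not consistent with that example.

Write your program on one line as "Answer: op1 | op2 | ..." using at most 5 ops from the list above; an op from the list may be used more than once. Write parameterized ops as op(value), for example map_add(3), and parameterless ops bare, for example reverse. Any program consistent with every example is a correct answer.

take(3) | take(2) | map_add(3) | filter_gt(-4) | min

Check, running the answer program on each example:
  [-6, 48, 42, -24] -> [-6, 48, 42] -> [-6, 48] -> [-3, 51] -> [-3, 51] -> -3
  [-15, -3, -22, -29, 19] -> [-15, -3, -22] -> [-15, -3] -> [-12, 0] -> [0] -> 0
  [15, -12, -48, 13, -28, 15, 24] -> [15, -12, -48] -> [15, -12] -> [18, -9] -> [18] -> 18
  [-44, 21, -27, -47, -48, -33, -14, 5, -37] -> [-44, 21, -27] -> [-44, 21] -> [-41, 24] -> [24] -> 24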